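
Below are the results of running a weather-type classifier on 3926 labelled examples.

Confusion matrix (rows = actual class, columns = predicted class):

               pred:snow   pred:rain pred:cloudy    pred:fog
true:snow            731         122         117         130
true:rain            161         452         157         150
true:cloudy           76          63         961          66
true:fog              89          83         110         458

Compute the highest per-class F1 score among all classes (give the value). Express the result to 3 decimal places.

Per-class F1 score (2·TP/(2·TP+FP+FN)):
  snow: TP=731, FP=161+76+89=326, FN=122+117+130=369 → 1462/2157 = 0.6778
  rain: TP=452, FP=122+63+83=268, FN=161+157+150=468 → 904/1640 = 0.5512
  cloudy: TP=961, FP=117+157+110=384, FN=76+63+66=205 → 1922/2511 = 0.7654
  fog: TP=458, FP=130+150+66=346, FN=89+83+110=282 → 916/1544 = 0.5933
Highest is class 'cloudy' with F1 score = 0.765.

0.765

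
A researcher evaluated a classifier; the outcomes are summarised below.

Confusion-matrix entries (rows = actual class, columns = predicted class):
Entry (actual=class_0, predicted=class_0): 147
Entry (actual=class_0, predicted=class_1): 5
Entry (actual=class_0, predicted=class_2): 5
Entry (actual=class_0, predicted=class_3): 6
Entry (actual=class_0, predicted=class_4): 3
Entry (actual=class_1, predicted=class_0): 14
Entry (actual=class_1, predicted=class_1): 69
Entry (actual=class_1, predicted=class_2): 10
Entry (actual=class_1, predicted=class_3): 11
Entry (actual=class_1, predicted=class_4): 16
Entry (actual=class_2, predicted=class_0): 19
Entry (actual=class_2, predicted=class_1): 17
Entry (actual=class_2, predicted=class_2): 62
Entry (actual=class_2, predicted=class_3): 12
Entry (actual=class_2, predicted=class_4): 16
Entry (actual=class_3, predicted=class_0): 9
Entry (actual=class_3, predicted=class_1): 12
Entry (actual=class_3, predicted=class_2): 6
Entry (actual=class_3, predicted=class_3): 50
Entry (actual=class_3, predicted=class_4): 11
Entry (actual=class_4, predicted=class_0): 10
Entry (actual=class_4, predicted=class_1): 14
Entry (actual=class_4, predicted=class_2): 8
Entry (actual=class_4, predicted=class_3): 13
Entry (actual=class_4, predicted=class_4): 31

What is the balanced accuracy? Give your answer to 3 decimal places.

Balanced accuracy = mean of per-class recall.
  class_0: recall = 147/166 = 0.8855
  class_1: recall = 69/120 = 0.5750
  class_2: recall = 62/126 = 0.4921
  class_3: recall = 50/88 = 0.5682
  class_4: recall = 31/76 = 0.4079
Mean = (0.8855 + 0.5750 + 0.4921 + 0.5682 + 0.4079) / 5 = 0.586

0.586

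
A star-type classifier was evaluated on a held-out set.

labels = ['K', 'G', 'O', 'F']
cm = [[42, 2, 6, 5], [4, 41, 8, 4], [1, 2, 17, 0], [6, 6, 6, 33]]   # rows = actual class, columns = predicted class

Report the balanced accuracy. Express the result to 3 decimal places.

Balanced accuracy = mean of per-class recall.
  K: recall = 42/55 = 0.7636
  G: recall = 41/57 = 0.7193
  O: recall = 17/20 = 0.8500
  F: recall = 33/51 = 0.6471
Mean = (0.7636 + 0.7193 + 0.8500 + 0.6471) / 4 = 0.745

0.745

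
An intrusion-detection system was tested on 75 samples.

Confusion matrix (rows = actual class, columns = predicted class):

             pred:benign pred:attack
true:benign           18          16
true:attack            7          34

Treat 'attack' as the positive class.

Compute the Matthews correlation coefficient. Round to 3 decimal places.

0.379

MCC = (TP·TN − FP·FN) / √((TP+FP)(TP+FN)(TN+FP)(TN+FN))
Numerator = 34·18 − 16·7 = 500
Denominator = √(50·41·34·25) = √1742500 = 1320.0379
MCC = 500 / 1320.0379 = 0.379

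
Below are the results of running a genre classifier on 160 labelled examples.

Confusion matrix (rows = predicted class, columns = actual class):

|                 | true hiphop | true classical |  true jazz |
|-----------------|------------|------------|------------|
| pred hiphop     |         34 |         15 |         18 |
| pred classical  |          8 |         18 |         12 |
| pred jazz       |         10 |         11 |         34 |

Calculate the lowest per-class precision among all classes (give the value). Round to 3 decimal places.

0.474

Per-class precision (TP/(TP+FP)):
  hiphop: TP=34, FP=15+18=33 → 34/67 = 0.5075
  classical: TP=18, FP=8+12=20 → 18/38 = 0.4737
  jazz: TP=34, FP=10+11=21 → 34/55 = 0.6182
Lowest is class 'classical' with precision = 0.474.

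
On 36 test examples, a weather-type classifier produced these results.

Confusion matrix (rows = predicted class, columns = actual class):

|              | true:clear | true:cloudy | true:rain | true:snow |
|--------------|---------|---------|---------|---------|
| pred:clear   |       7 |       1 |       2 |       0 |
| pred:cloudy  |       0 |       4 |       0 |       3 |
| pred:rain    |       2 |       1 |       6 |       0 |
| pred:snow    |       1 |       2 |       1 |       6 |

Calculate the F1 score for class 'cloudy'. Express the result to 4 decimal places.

0.5333

Take TP from the diagonal, FP from the rest of the 'cloudy' prediction marginal, FN from the rest of the 'cloudy' actual marginal.
F1 score = 2·TP/(2·TP+FP+FN).
cloudy: TP=4, FP=0+0+3=3, FN=1+1+2=4 → 8/15 = 0.53333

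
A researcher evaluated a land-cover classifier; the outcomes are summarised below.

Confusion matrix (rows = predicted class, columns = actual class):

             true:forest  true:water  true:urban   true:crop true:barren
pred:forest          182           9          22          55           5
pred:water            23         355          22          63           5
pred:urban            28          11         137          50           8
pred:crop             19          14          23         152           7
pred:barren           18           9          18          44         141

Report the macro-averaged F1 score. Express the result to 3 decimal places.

Per-class F1 score (2·TP/(2·TP+FP+FN)):
  forest: TP=182, FP=9+22+55+5=91, FN=23+28+19+18=88 → 364/543 = 0.6703
  water: TP=355, FP=23+22+63+5=113, FN=9+11+14+9=43 → 710/866 = 0.8199
  urban: TP=137, FP=28+11+50+8=97, FN=22+22+23+18=85 → 274/456 = 0.6009
  crop: TP=152, FP=19+14+23+7=63, FN=55+63+50+44=212 → 304/579 = 0.5250
  barren: TP=141, FP=18+9+18+44=89, FN=5+5+8+7=25 → 282/396 = 0.7121
Macro-F1 score = mean = (0.6703 + 0.8199 + 0.6009 + 0.5250 + 0.7121) / 5 = 0.666

0.666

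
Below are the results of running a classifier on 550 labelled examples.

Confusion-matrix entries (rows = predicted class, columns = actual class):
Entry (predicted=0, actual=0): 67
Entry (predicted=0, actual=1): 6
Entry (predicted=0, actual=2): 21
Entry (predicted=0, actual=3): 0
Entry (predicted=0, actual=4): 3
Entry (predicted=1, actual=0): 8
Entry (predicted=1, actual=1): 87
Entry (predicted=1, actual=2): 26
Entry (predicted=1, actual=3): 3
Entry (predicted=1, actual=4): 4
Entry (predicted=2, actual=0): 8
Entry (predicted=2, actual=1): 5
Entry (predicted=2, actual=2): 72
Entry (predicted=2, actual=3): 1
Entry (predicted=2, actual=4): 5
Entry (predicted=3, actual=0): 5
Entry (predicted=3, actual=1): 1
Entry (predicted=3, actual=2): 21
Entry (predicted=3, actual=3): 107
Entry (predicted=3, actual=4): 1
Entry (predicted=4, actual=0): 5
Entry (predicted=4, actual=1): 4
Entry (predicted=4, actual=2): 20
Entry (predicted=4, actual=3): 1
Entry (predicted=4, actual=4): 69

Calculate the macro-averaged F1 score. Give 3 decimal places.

0.732

Per-class F1 score (2·TP/(2·TP+FP+FN)):
  0: TP=67, FP=6+21+0+3=30, FN=8+8+5+5=26 → 134/190 = 0.7053
  1: TP=87, FP=8+26+3+4=41, FN=6+5+1+4=16 → 174/231 = 0.7532
  2: TP=72, FP=8+5+1+5=19, FN=21+26+21+20=88 → 144/251 = 0.5737
  3: TP=107, FP=5+1+21+1=28, FN=0+3+1+1=5 → 214/247 = 0.8664
  4: TP=69, FP=5+4+20+1=30, FN=3+4+5+1=13 → 138/181 = 0.7624
Macro-F1 score = mean = (0.7053 + 0.7532 + 0.5737 + 0.8664 + 0.7624) / 5 = 0.732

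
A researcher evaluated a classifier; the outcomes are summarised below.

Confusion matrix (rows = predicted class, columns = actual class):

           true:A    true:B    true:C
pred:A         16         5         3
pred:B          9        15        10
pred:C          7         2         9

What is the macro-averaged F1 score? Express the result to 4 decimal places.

0.5190

Per-class F1 score (2·TP/(2·TP+FP+FN)):
  A: TP=16, FP=5+3=8, FN=9+7=16 → 32/56 = 0.57143
  B: TP=15, FP=9+10=19, FN=5+2=7 → 30/56 = 0.53571
  C: TP=9, FP=7+2=9, FN=3+10=13 → 18/40 = 0.45000
Macro-F1 score = mean = (0.57143 + 0.53571 + 0.45000) / 3 = 0.5190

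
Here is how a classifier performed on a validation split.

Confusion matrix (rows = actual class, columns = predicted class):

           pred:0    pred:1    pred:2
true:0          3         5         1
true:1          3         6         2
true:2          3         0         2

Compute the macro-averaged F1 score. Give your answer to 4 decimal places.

Per-class F1 score (2·TP/(2·TP+FP+FN)):
  0: TP=3, FP=3+3=6, FN=5+1=6 → 6/18 = 0.33333
  1: TP=6, FP=5+0=5, FN=3+2=5 → 12/22 = 0.54545
  2: TP=2, FP=1+2=3, FN=3+0=3 → 4/10 = 0.40000
Macro-F1 score = mean = (0.33333 + 0.54545 + 0.40000) / 3 = 0.4263

0.4263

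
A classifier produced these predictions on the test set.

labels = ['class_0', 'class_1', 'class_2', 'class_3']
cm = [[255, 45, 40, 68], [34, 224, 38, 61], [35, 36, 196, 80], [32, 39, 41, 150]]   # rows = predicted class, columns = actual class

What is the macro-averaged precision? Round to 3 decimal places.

Per-class precision (TP/(TP+FP)):
  class_0: TP=255, FP=45+40+68=153 → 255/408 = 0.6250
  class_1: TP=224, FP=34+38+61=133 → 224/357 = 0.6275
  class_2: TP=196, FP=35+36+80=151 → 196/347 = 0.5648
  class_3: TP=150, FP=32+39+41=112 → 150/262 = 0.5725
Macro-precision = mean = (0.6250 + 0.6275 + 0.5648 + 0.5725) / 4 = 0.597

0.597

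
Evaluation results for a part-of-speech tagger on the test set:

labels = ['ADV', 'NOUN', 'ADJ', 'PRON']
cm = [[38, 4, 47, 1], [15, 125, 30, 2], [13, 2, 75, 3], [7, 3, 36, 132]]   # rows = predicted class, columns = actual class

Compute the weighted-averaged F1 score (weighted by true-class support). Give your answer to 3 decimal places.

Per-class F1 score (2·TP/(2·TP+FP+FN)):
  ADV: TP=38, FP=4+47+1=52, FN=15+13+7=35 → 76/163 = 0.4663
  NOUN: TP=125, FP=15+30+2=47, FN=4+2+3=9 → 250/306 = 0.8170
  ADJ: TP=75, FP=13+2+3=18, FN=47+30+36=113 → 150/281 = 0.5338
  PRON: TP=132, FP=7+3+36=46, FN=1+2+3=6 → 264/316 = 0.8354
Weighted-F1 score = Σ (supportᵢ/N)·F1 scoreᵢ with N=533: (73/533)·0.4663 + (134/533)·0.8170 + (188/533)·0.5338 + (138/533)·0.8354 = 0.674

0.674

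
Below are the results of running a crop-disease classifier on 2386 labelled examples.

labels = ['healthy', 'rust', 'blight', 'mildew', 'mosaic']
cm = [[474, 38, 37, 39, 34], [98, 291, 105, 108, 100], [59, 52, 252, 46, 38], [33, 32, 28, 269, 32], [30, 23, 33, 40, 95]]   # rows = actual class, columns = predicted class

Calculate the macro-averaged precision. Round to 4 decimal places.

0.5516

Per-class precision (TP/(TP+FP)):
  healthy: TP=474, FP=98+59+33+30=220 → 474/694 = 0.68300
  rust: TP=291, FP=38+52+32+23=145 → 291/436 = 0.66743
  blight: TP=252, FP=37+105+28+33=203 → 252/455 = 0.55385
  mildew: TP=269, FP=39+108+46+40=233 → 269/502 = 0.53586
  mosaic: TP=95, FP=34+100+38+32=204 → 95/299 = 0.31773
Macro-precision = mean = (0.68300 + 0.66743 + 0.55385 + 0.53586 + 0.31773) / 5 = 0.5516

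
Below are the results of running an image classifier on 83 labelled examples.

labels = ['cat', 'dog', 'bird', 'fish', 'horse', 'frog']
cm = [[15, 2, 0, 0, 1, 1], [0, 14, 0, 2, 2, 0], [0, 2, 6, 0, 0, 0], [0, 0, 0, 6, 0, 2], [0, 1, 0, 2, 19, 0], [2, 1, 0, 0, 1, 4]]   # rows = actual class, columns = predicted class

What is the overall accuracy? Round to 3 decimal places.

0.771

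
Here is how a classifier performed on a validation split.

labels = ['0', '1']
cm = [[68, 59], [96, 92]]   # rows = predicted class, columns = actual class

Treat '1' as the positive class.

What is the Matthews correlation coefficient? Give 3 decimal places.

MCC = (TP·TN − FP·FN) / √((TP+FP)(TP+FN)(TN+FP)(TN+FN))
Numerator = 92·68 − 96·59 = 592
Denominator = √(188·151·164·127) = √591265264 = 24315.9467
MCC = 592 / 24315.9467 = 0.024

0.024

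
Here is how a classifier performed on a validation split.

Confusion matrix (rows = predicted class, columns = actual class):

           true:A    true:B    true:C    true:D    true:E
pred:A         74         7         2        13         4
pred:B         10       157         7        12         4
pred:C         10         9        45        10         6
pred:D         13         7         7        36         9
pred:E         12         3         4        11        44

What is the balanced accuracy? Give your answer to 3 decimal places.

0.654

Balanced accuracy = mean of per-class recall.
  A: recall = 74/119 = 0.6218
  B: recall = 157/183 = 0.8579
  C: recall = 45/65 = 0.6923
  D: recall = 36/82 = 0.4390
  E: recall = 44/67 = 0.6567
Mean = (0.6218 + 0.8579 + 0.6923 + 0.4390 + 0.6567) / 5 = 0.654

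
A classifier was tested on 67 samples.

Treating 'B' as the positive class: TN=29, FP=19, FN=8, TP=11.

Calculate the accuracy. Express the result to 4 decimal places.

0.5970

Accuracy = (TP+TN)/N = (11+29)/67 = 0.5970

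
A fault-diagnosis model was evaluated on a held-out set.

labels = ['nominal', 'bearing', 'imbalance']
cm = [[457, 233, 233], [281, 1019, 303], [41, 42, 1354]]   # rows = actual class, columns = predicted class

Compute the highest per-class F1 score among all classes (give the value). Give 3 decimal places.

Per-class F1 score (2·TP/(2·TP+FP+FN)):
  nominal: TP=457, FP=281+41=322, FN=233+233=466 → 914/1702 = 0.5370
  bearing: TP=1019, FP=233+42=275, FN=281+303=584 → 2038/2897 = 0.7035
  imbalance: TP=1354, FP=233+303=536, FN=41+42=83 → 2708/3327 = 0.8139
Highest is class 'imbalance' with F1 score = 0.814.

0.814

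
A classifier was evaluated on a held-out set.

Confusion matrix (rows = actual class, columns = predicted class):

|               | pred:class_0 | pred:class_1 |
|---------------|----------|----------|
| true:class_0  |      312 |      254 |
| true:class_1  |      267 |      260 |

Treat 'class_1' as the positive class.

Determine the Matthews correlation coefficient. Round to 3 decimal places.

0.045

MCC = (TP·TN − FP·FN) / √((TP+FP)(TP+FN)(TN+FP)(TN+FN))
Numerator = 260·312 − 254·267 = 13302
Denominator = √(514·527·566·579) = √88770512892 = 297943.8083
MCC = 13302 / 297943.8083 = 0.045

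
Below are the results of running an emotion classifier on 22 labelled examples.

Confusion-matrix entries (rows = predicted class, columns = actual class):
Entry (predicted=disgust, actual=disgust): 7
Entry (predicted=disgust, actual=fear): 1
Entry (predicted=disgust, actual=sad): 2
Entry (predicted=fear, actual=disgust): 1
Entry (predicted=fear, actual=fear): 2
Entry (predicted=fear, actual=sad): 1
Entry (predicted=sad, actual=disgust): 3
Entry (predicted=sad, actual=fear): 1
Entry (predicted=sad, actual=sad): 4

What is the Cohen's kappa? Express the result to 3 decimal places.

Observed agreement pₒ = trace/N = 13/22 = 0.5909
Expected agreement pₑ = Σ (rowᵢ·colᵢ)/N² = (11·10 + 4·4 + 7·8)/22² = 0.3760
κ = (pₒ − pₑ)/(1 − pₑ) = (0.5909 − 0.3760)/(1 − 0.3760) = 0.344

0.344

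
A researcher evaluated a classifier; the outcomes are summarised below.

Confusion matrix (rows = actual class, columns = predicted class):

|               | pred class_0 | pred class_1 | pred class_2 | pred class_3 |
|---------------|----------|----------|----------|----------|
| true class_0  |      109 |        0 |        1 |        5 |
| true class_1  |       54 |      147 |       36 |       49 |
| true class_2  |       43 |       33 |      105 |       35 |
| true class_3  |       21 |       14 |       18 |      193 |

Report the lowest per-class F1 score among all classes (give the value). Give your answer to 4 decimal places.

0.5585

Per-class F1 score (2·TP/(2·TP+FP+FN)):
  class_0: TP=109, FP=54+43+21=118, FN=0+1+5=6 → 218/342 = 0.63743
  class_1: TP=147, FP=0+33+14=47, FN=54+36+49=139 → 294/480 = 0.61250
  class_2: TP=105, FP=1+36+18=55, FN=43+33+35=111 → 210/376 = 0.55851
  class_3: TP=193, FP=5+49+35=89, FN=21+14+18=53 → 386/528 = 0.73106
Lowest is class 'class_2' with F1 score = 0.5585.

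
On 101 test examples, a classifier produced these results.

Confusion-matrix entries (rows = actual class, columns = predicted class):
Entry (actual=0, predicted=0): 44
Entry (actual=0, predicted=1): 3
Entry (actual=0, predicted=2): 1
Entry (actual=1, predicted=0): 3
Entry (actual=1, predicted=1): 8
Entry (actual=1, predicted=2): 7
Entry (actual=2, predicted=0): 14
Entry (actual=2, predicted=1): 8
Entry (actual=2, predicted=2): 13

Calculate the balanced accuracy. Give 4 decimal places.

Balanced accuracy = mean of per-class recall.
  0: recall = 44/48 = 0.91667
  1: recall = 8/18 = 0.44444
  2: recall = 13/35 = 0.37143
Mean = (0.91667 + 0.44444 + 0.37143) / 3 = 0.5775

0.5775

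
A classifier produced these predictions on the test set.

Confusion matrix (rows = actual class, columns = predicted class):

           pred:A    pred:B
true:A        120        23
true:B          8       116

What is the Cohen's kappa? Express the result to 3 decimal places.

Observed agreement pₒ = trace/N = 236/267 = 0.8839
Expected agreement pₑ = Σ (rowᵢ·colᵢ)/N² = (143·128 + 124·139)/267² = 0.4985
κ = (pₒ − pₑ)/(1 − pₑ) = (0.8839 − 0.4985)/(1 − 0.4985) = 0.768

0.768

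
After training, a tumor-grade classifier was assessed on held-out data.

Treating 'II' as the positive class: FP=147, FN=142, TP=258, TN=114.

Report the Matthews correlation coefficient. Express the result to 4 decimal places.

0.0821

MCC = (TP·TN − FP·FN) / √((TP+FP)(TP+FN)(TN+FP)(TN+FN))
Numerator = 258·114 − 147·142 = 8538
Denominator = √(405·400·261·256) = √10824192000 = 104039.3772
MCC = 8538 / 104039.3772 = 0.0821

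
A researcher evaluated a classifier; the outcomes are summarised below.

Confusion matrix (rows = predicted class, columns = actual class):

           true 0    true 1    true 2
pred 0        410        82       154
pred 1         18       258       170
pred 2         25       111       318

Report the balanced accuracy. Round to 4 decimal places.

Balanced accuracy = mean of per-class recall.
  0: recall = 410/453 = 0.90508
  1: recall = 258/451 = 0.57206
  2: recall = 318/642 = 0.49533
Mean = (0.90508 + 0.57206 + 0.49533) / 3 = 0.6575

0.6575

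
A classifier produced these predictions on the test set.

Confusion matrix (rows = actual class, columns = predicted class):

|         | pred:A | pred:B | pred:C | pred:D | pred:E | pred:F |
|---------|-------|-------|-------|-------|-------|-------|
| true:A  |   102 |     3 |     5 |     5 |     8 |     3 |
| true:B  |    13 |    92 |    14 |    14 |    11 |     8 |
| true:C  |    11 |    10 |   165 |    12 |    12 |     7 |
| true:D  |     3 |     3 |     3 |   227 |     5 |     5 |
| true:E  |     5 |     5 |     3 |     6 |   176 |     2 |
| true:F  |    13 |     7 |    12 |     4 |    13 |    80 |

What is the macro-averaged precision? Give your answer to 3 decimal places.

0.778

Per-class precision (TP/(TP+FP)):
  A: TP=102, FP=13+11+3+5+13=45 → 102/147 = 0.6939
  B: TP=92, FP=3+10+3+5+7=28 → 92/120 = 0.7667
  C: TP=165, FP=5+14+3+3+12=37 → 165/202 = 0.8168
  D: TP=227, FP=5+14+12+6+4=41 → 227/268 = 0.8470
  E: TP=176, FP=8+11+12+5+13=49 → 176/225 = 0.7822
  F: TP=80, FP=3+8+7+5+2=25 → 80/105 = 0.7619
Macro-precision = mean = (0.6939 + 0.7667 + 0.8168 + 0.8470 + 0.7822 + 0.7619) / 6 = 0.778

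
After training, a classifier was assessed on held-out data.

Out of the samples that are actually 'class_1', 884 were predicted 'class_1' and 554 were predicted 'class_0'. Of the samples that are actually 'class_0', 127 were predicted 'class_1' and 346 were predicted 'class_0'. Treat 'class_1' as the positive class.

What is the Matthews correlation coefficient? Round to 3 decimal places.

MCC = (TP·TN − FP·FN) / √((TP+FP)(TP+FN)(TN+FP)(TN+FN))
Numerator = 884·346 − 127·554 = 235506
Denominator = √(1011·1438·473·900) = √618890322600 = 786695.8260
MCC = 235506 / 786695.8260 = 0.299

0.299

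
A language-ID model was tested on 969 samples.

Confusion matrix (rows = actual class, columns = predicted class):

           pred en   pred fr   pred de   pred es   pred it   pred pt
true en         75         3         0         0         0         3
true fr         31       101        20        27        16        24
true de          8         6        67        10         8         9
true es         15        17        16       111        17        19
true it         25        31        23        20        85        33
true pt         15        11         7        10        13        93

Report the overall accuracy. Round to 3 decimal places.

Accuracy = trace / total = (75+101+67+111+85+93=532) / 969 = 532/969 = 0.549

0.549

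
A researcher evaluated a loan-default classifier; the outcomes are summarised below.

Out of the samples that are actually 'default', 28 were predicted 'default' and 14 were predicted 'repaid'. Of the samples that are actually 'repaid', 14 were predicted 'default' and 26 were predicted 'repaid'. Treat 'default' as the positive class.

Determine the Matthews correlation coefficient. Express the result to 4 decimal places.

MCC = (TP·TN − FP·FN) / √((TP+FP)(TP+FN)(TN+FP)(TN+FN))
Numerator = 28·26 − 14·14 = 532
Denominator = √(42·42·40·40) = √2822400 = 1680.0000
MCC = 532 / 1680.0000 = 0.3167

0.3167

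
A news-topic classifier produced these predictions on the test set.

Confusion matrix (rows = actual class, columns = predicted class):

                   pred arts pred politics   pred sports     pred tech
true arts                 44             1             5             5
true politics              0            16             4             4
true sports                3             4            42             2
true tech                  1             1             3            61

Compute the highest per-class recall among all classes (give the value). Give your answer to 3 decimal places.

0.924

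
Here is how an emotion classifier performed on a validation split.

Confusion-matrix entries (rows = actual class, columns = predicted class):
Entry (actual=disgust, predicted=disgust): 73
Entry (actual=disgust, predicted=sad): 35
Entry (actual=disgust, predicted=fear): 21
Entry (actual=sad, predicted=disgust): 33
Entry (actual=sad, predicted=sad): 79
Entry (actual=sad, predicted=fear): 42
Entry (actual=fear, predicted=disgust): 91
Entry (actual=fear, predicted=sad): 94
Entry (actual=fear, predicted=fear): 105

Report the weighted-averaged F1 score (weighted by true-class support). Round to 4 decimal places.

0.4502

Per-class F1 score (2·TP/(2·TP+FP+FN)):
  disgust: TP=73, FP=33+91=124, FN=35+21=56 → 146/326 = 0.44785
  sad: TP=79, FP=35+94=129, FN=33+42=75 → 158/362 = 0.43646
  fear: TP=105, FP=21+42=63, FN=91+94=185 → 210/458 = 0.45852
Weighted-F1 score = Σ (supportᵢ/N)·F1 scoreᵢ with N=573: (129/573)·0.44785 + (154/573)·0.43646 + (290/573)·0.45852 = 0.4502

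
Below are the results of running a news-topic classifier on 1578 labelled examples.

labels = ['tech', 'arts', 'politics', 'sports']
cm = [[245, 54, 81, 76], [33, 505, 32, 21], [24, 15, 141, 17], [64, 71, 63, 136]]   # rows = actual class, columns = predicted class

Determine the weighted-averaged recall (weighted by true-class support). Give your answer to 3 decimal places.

Per-class recall (TP/(TP+FN)):
  tech: TP=245, FN=54+81+76=211 → 245/456 = 0.5373
  arts: TP=505, FN=33+32+21=86 → 505/591 = 0.8545
  politics: TP=141, FN=24+15+17=56 → 141/197 = 0.7157
  sports: TP=136, FN=64+71+63=198 → 136/334 = 0.4072
Weighted-recall = Σ (supportᵢ/N)·recallᵢ with N=1578: (456/1578)·0.5373 + (591/1578)·0.8545 + (197/1578)·0.7157 + (334/1578)·0.4072 = 0.651

0.651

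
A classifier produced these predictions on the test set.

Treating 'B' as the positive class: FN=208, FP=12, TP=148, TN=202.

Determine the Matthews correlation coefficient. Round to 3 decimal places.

0.388

MCC = (TP·TN − FP·FN) / √((TP+FP)(TP+FN)(TN+FP)(TN+FN))
Numerator = 148·202 − 12·208 = 27400
Denominator = √(160·356·214·410) = √4997670400 = 70694.2034
MCC = 27400 / 70694.2034 = 0.388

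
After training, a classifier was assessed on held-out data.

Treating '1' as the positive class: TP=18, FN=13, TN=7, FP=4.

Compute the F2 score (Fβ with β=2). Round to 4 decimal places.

Fβ = (1+β²)·TP / ((1+β²)·TP + β²·FN + FP), with β²=4
= 5·18 / (5·18 + 4·13 + 4) = 0.6164

0.6164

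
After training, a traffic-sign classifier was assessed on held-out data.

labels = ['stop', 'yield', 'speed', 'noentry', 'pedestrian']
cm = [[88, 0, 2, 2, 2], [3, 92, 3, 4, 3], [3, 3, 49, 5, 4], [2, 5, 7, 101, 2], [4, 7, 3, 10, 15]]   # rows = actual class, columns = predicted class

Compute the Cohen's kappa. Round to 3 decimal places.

Observed agreement pₒ = trace/N = 345/419 = 0.8234
Expected agreement pₑ = Σ (rowᵢ·colᵢ)/N² = (94·100 + 105·107 + 64·64 + 117·122 + 39·26)/419² = 0.2279
κ = (pₒ − pₑ)/(1 − pₑ) = (0.8234 − 0.2279)/(1 − 0.2279) = 0.771

0.771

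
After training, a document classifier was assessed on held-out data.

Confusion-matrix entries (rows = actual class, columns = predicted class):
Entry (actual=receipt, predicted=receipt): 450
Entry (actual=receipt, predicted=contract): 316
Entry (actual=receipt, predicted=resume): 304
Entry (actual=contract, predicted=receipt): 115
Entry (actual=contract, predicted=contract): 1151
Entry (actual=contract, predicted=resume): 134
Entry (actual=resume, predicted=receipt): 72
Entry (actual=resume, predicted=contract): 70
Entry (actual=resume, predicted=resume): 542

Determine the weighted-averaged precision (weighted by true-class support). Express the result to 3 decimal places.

Per-class precision (TP/(TP+FP)):
  receipt: TP=450, FP=115+72=187 → 450/637 = 0.7064
  contract: TP=1151, FP=316+70=386 → 1151/1537 = 0.7489
  resume: TP=542, FP=304+134=438 → 542/980 = 0.5531
Weighted-precision = Σ (supportᵢ/N)·precisionᵢ with N=3154: (1070/3154)·0.7064 + (1400/3154)·0.7489 + (684/3154)·0.5531 = 0.692

0.692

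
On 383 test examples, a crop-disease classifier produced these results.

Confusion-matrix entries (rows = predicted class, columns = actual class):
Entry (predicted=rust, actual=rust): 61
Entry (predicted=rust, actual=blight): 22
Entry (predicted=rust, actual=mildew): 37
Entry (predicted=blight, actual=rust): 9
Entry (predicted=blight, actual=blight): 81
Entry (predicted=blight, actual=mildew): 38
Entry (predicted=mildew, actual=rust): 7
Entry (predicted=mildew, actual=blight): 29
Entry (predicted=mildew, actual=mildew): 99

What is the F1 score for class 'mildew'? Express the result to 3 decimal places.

Treat 'mildew' as positive and all other classes as negative.
F1 score = 2·TP/(2·TP+FP+FN).
mildew: TP=99, FP=7+29=36, FN=37+38=75 → 198/309 = 0.6408

0.641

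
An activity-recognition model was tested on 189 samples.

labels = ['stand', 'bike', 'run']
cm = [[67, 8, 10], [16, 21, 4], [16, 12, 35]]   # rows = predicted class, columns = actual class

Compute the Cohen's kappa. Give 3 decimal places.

Observed agreement pₒ = trace/N = 123/189 = 0.6508
Expected agreement pₑ = Σ (rowᵢ·colᵢ)/N² = (99·85 + 41·41 + 49·63)/189² = 0.3691
κ = (pₒ − pₑ)/(1 − pₑ) = (0.6508 − 0.3691)/(1 − 0.3691) = 0.447

0.447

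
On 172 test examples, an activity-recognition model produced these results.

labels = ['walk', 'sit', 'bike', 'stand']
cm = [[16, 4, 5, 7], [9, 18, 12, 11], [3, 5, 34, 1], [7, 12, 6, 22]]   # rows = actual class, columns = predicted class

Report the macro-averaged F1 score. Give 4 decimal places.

0.5155

Per-class F1 score (2·TP/(2·TP+FP+FN)):
  walk: TP=16, FP=9+3+7=19, FN=4+5+7=16 → 32/67 = 0.47761
  sit: TP=18, FP=4+5+12=21, FN=9+12+11=32 → 36/89 = 0.40449
  bike: TP=34, FP=5+12+6=23, FN=3+5+1=9 → 68/100 = 0.68000
  stand: TP=22, FP=7+11+1=19, FN=7+12+6=25 → 44/88 = 0.50000
Macro-F1 score = mean = (0.47761 + 0.40449 + 0.68000 + 0.50000) / 4 = 0.5155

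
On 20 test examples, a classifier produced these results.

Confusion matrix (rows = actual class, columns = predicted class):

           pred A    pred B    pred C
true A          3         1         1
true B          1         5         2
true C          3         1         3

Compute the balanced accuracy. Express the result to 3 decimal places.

0.551

Balanced accuracy = mean of per-class recall.
  A: recall = 3/5 = 0.6000
  B: recall = 5/8 = 0.6250
  C: recall = 3/7 = 0.4286
Mean = (0.6000 + 0.6250 + 0.4286) / 3 = 0.551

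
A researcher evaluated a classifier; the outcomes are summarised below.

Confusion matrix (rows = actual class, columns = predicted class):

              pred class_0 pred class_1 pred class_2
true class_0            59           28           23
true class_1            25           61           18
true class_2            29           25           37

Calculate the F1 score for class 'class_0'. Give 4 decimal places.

0.5291

Treat 'class_0' as positive and all other classes as negative.
F1 score = 2·TP/(2·TP+FP+FN).
class_0: TP=59, FP=25+29=54, FN=28+23=51 → 118/223 = 0.52915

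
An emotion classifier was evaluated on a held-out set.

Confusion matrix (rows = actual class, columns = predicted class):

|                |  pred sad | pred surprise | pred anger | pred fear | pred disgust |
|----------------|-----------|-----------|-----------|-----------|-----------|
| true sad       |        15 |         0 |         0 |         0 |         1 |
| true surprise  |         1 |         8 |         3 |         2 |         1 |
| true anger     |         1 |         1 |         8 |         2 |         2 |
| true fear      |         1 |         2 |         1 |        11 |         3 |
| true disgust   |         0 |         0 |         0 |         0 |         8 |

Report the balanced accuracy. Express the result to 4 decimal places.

Balanced accuracy = mean of per-class recall.
  sad: recall = 15/16 = 0.93750
  surprise: recall = 8/15 = 0.53333
  anger: recall = 8/14 = 0.57143
  fear: recall = 11/18 = 0.61111
  disgust: recall = 8/8 = 1.00000
Mean = (0.93750 + 0.53333 + 0.57143 + 0.61111 + 1.00000) / 5 = 0.7307

0.7307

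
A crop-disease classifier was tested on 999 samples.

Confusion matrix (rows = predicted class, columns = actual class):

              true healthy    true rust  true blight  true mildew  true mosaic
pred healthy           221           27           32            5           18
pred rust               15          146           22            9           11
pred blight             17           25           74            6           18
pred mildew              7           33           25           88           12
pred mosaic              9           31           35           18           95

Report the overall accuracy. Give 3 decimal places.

0.625

Accuracy = trace / total = (221+146+74+88+95=624) / 999 = 624/999 = 0.625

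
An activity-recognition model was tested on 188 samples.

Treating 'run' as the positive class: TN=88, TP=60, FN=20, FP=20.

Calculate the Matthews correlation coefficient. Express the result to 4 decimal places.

0.5648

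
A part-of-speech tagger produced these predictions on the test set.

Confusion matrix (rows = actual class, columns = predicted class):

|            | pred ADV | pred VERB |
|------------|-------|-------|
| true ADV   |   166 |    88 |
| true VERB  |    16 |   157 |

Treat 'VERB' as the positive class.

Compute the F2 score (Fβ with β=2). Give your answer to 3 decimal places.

0.838

Fβ = (1+β²)·TP / ((1+β²)·TP + β²·FN + FP), with β²=4
= 5·157 / (5·157 + 4·16 + 88) = 0.838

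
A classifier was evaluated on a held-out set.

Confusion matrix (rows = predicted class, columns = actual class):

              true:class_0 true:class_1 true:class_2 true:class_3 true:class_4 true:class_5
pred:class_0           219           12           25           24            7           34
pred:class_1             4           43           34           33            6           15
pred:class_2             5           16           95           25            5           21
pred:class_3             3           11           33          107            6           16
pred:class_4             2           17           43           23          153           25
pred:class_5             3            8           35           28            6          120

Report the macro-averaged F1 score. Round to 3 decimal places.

Per-class F1 score (2·TP/(2·TP+FP+FN)):
  class_0: TP=219, FP=12+25+24+7+34=102, FN=4+5+3+2+3=17 → 438/557 = 0.7864
  class_1: TP=43, FP=4+34+33+6+15=92, FN=12+16+11+17+8=64 → 86/242 = 0.3554
  class_2: TP=95, FP=5+16+25+5+21=72, FN=25+34+33+43+35=170 → 190/432 = 0.4398
  class_3: TP=107, FP=3+11+33+6+16=69, FN=24+33+25+23+28=133 → 214/416 = 0.5144
  class_4: TP=153, FP=2+17+43+23+25=110, FN=7+6+5+6+6=30 → 306/446 = 0.6861
  class_5: TP=120, FP=3+8+35+28+6=80, FN=34+15+21+16+25=111 → 240/431 = 0.5568
Macro-F1 score = mean = (0.7864 + 0.3554 + 0.4398 + 0.5144 + 0.6861 + 0.5568) / 6 = 0.556

0.556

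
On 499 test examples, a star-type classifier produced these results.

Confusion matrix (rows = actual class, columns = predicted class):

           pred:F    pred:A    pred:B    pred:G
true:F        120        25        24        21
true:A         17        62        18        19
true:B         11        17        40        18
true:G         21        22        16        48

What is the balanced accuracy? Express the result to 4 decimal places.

0.5199

Balanced accuracy = mean of per-class recall.
  F: recall = 120/190 = 0.63158
  A: recall = 62/116 = 0.53448
  B: recall = 40/86 = 0.46512
  G: recall = 48/107 = 0.44860
Mean = (0.63158 + 0.53448 + 0.46512 + 0.44860) / 4 = 0.5199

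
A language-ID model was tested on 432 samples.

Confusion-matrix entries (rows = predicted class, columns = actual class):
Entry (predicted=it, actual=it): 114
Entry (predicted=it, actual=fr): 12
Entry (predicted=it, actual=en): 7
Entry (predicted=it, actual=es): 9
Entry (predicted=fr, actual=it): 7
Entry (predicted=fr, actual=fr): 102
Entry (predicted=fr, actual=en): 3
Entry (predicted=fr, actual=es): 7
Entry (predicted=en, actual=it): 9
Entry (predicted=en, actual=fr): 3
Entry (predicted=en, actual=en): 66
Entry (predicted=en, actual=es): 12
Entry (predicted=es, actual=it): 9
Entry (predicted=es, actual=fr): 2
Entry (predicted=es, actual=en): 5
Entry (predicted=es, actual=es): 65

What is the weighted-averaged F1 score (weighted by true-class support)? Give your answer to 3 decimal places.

0.803

Per-class F1 score (2·TP/(2·TP+FP+FN)):
  it: TP=114, FP=12+7+9=28, FN=7+9+9=25 → 228/281 = 0.8114
  fr: TP=102, FP=7+3+7=17, FN=12+3+2=17 → 204/238 = 0.8571
  en: TP=66, FP=9+3+12=24, FN=7+3+5=15 → 132/171 = 0.7719
  es: TP=65, FP=9+2+5=16, FN=9+7+12=28 → 130/174 = 0.7471
Weighted-F1 score = Σ (supportᵢ/N)·F1 scoreᵢ with N=432: (139/432)·0.8114 + (119/432)·0.8571 + (81/432)·0.7719 + (93/432)·0.7471 = 0.803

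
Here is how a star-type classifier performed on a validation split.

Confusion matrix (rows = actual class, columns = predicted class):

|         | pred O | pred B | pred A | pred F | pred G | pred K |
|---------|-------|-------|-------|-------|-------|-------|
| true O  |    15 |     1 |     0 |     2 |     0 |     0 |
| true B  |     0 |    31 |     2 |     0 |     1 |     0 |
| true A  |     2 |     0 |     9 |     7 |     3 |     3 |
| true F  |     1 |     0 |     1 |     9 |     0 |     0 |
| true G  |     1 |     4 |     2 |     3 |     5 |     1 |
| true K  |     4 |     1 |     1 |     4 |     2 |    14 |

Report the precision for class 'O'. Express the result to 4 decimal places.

0.6522

Take TP from the diagonal, FP from the rest of the 'O' prediction marginal, FN from the rest of the 'O' actual marginal.
precision = TP/(TP+FP).
O: TP=15, FP=0+2+1+1+4=8 → 15/23 = 0.65217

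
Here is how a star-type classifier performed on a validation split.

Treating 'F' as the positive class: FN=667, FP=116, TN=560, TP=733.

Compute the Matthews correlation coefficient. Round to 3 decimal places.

0.335

MCC = (TP·TN − FP·FN) / √((TP+FP)(TP+FN)(TN+FP)(TN+FN))
Numerator = 733·560 − 116·667 = 333108
Denominator = √(849·1400·676·1227) = √985886647200 = 992918.2480
MCC = 333108 / 992918.2480 = 0.335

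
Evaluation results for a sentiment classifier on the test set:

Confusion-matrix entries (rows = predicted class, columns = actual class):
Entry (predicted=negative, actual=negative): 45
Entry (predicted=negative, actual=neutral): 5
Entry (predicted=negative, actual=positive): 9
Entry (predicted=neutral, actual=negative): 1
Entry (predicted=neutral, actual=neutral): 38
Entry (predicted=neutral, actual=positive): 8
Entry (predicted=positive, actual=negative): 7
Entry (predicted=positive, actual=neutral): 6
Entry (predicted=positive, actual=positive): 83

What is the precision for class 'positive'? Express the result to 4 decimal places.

precision = TP/(TP+FP).
positive: TP=83, FP=7+6=13 → 83/96 = 0.86458

0.8646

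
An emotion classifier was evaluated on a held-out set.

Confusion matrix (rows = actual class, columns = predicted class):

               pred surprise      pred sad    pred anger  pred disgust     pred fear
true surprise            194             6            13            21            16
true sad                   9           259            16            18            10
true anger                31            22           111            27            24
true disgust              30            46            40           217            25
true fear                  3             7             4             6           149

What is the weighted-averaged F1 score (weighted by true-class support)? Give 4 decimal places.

Per-class F1 score (2·TP/(2·TP+FP+FN)):
  surprise: TP=194, FP=9+31+30+3=73, FN=6+13+21+16=56 → 388/517 = 0.75048
  sad: TP=259, FP=6+22+46+7=81, FN=9+16+18+10=53 → 518/652 = 0.79448
  anger: TP=111, FP=13+16+40+4=73, FN=31+22+27+24=104 → 222/399 = 0.55639
  disgust: TP=217, FP=21+18+27+6=72, FN=30+46+40+25=141 → 434/647 = 0.67079
  fear: TP=149, FP=16+10+24+25=75, FN=3+7+4+6=20 → 298/393 = 0.75827
Weighted-F1 score = Σ (supportᵢ/N)·F1 scoreᵢ with N=1304: (250/1304)·0.75048 + (312/1304)·0.79448 + (215/1304)·0.55639 + (358/1304)·0.67079 + (169/1304)·0.75827 = 0.7081

0.7081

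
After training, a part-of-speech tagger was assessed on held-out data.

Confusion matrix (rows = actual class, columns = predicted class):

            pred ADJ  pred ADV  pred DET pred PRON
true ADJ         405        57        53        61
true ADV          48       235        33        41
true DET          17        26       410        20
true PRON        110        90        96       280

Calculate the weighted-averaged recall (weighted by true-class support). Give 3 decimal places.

Per-class recall (TP/(TP+FN)):
  ADJ: TP=405, FN=57+53+61=171 → 405/576 = 0.7031
  ADV: TP=235, FN=48+33+41=122 → 235/357 = 0.6583
  DET: TP=410, FN=17+26+20=63 → 410/473 = 0.8668
  PRON: TP=280, FN=110+90+96=296 → 280/576 = 0.4861
Weighted-recall = Σ (supportᵢ/N)·recallᵢ with N=1982: (576/1982)·0.7031 + (357/1982)·0.6583 + (473/1982)·0.8668 + (576/1982)·0.4861 = 0.671

0.671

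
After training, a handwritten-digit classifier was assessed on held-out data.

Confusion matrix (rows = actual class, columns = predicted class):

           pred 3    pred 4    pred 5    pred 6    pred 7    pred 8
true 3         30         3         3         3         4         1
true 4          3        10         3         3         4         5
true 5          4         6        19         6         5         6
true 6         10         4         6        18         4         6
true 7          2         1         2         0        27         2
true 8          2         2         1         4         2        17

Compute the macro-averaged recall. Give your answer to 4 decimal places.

Per-class recall (TP/(TP+FN)):
  3: TP=30, FN=3+3+3+4+1=14 → 30/44 = 0.68182
  4: TP=10, FN=3+3+3+4+5=18 → 10/28 = 0.35714
  5: TP=19, FN=4+6+6+5+6=27 → 19/46 = 0.41304
  6: TP=18, FN=10+4+6+4+6=30 → 18/48 = 0.37500
  7: TP=27, FN=2+1+2+0+2=7 → 27/34 = 0.79412
  8: TP=17, FN=2+2+1+4+2=11 → 17/28 = 0.60714
Macro-recall = mean = (0.68182 + 0.35714 + 0.41304 + 0.37500 + 0.79412 + 0.60714) / 6 = 0.5380

0.5380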